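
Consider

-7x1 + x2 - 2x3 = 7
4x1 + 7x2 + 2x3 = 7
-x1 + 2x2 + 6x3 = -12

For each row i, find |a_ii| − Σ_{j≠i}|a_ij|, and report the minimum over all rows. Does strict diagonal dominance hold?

1

row 1: |-7| − (1+2) = 4
row 2: |7| − (4+2) = 1
row 3: |6| − (1+2) = 3
minimum over rows = 1 → strictly diagonally dominant (convergence guaranteed)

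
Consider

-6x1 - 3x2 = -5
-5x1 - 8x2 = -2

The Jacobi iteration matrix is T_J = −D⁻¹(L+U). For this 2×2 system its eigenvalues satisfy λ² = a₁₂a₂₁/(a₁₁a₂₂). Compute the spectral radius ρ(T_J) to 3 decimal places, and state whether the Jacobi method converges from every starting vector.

a₁₂a₂₁/(a₁₁a₂₂) = (-3)·(-5) / ((-6)·(-8)) = 0.312500
ρ = √|0.312500| = √0.312500 = 0.559
ρ < 1, so Jacobi converges

0.559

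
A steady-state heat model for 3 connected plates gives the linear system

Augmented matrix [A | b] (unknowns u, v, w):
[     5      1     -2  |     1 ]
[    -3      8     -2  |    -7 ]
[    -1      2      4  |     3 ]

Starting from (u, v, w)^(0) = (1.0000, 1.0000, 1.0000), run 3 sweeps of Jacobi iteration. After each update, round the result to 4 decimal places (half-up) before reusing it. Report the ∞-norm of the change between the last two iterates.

Iteration 1:
  u = (1 - (1)·1.0000 - (-2)·1.0000) / (5) = 0.4000
  v = (-7 - (-3)·1.0000 - (-2)·1.0000) / (8) = -0.2500
  w = (3 - (-1)·1.0000 - (2)·1.0000) / (4) = 0.5000
Iteration 2:
  u = (1 - (1)·-0.2500 - (-2)·0.5000) / (5) = 0.4500
  v = (-7 - (-3)·0.4000 - (-2)·0.5000) / (8) = -0.6000
  w = (3 - (-1)·0.4000 - (2)·-0.2500) / (4) = 0.9750
Iteration 3:
  u = (1 - (1)·-0.6000 - (-2)·0.9750) / (5) = 0.7100
  v = (-7 - (-3)·0.4500 - (-2)·0.9750) / (8) = -0.4625
  w = (3 - (-1)·0.4500 - (2)·-0.6000) / (4) = 1.1625
Change: (0.2600, 0.1375, 0.1875) → max |·| = 0.2600

0.2600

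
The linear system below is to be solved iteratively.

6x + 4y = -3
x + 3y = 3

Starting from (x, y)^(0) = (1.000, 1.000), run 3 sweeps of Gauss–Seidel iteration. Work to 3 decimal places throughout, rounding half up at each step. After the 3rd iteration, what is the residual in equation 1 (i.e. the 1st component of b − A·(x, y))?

-0.078

Iteration 1:
  x = (-3 - (4)·1.000) / (6) = -1.167
  y = (3 - (1)·-1.167) / (3) = 1.389
Iteration 2:
  x = (-3 - (4)·1.389) / (6) = -1.426
  y = (3 - (1)·-1.426) / (3) = 1.475
Iteration 3:
  x = (-3 - (4)·1.475) / (6) = -1.483
  y = (3 - (1)·-1.483) / (3) = 1.494
Residual b − A·x = (-0.078, 0.001)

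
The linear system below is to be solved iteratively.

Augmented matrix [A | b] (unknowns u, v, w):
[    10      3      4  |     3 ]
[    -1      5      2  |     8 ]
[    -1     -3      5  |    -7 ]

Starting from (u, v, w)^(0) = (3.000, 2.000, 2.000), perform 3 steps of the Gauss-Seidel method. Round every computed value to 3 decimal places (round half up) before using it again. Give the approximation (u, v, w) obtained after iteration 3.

Iteration 1:
  u = (3 - (3)·2.000 - (4)·2.000) / (10) = -1.100
  v = (8 - (-1)·-1.100 - (2)·2.000) / (5) = 0.580
  w = (-7 - (-1)·-1.100 - (-3)·0.580) / (5) = -1.272
Iteration 2:
  u = (3 - (3)·0.580 - (4)·-1.272) / (10) = 0.635
  v = (8 - (-1)·0.635 - (2)·-1.272) / (5) = 2.236
  w = (-7 - (-1)·0.635 - (-3)·2.236) / (5) = 0.069
Iteration 3:
  u = (3 - (3)·2.236 - (4)·0.069) / (10) = -0.398
  v = (8 - (-1)·-0.398 - (2)·0.069) / (5) = 1.493
  w = (-7 - (-1)·-0.398 - (-3)·1.493) / (5) = -0.584

(-0.398, 1.493, -0.584)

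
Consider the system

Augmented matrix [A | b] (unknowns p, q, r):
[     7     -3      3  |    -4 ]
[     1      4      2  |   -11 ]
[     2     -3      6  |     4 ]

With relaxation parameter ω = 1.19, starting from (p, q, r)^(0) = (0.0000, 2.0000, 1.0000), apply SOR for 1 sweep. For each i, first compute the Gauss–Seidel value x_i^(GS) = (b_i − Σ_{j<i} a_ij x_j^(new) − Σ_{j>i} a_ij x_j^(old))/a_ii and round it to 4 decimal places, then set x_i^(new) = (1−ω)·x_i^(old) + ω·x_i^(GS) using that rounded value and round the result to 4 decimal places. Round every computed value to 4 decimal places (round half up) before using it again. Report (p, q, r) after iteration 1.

(-0.1701, -4.1969, -1.8264)

Iteration 1:
  p: GS value = (-4 - (-3)·2.0000 - (3)·1.0000) / (7) = -0.1429;  p ← (1−ω)·0.0000 + ω·-0.1429 = -0.1701
  q: GS value = (-11 - (1)·-0.1701 - (2)·1.0000) / (4) = -3.2075;  q ← (1−ω)·2.0000 + ω·-3.2075 = -4.1969
  r: GS value = (4 - (2)·-0.1701 - (-3)·-4.1969) / (6) = -1.3751;  r ← (1−ω)·1.0000 + ω·-1.3751 = -1.8264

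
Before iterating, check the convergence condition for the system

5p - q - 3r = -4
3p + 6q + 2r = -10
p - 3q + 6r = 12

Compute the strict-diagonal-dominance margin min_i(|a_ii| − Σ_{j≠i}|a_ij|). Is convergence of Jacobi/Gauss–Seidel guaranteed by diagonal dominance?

row 1: |5| − (1+3) = 1
row 2: |6| − (3+2) = 1
row 3: |6| − (1+3) = 2
minimum over rows = 1 → strictly diagonally dominant (convergence guaranteed)

1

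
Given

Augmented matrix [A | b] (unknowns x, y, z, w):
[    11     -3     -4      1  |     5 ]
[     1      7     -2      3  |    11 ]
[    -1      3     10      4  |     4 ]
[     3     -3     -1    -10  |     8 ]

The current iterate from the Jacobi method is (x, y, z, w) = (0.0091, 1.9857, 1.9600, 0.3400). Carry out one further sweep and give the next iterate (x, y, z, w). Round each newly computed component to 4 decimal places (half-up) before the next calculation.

One sweep:
  x = (5 - (-3)·1.9857 - (-4)·1.9600 - (1)·0.3400) / (11) = 1.6779
  y = (11 - (1)·0.0091 - (-2)·1.9600 - (3)·0.3400) / (7) = 1.9844
  z = (4 - (-1)·0.0091 - (3)·1.9857 - (4)·0.3400) / (10) = -0.3308
  w = (8 - (3)·0.0091 - (-3)·1.9857 - (-1)·1.9600) / (-10) = -1.5890

(1.6779, 1.9844, -0.3308, -1.5890)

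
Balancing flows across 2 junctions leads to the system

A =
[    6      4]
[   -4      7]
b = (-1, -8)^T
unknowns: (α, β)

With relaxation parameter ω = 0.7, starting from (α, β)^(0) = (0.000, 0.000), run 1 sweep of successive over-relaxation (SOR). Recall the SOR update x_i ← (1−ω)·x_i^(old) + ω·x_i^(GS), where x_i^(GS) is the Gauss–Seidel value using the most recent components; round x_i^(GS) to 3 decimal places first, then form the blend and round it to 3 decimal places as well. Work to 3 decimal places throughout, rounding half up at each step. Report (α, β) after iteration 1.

Iteration 1:
  α: GS value = (-1 - (4)·0.000) / (6) = -0.167;  α ← (1−ω)·0.000 + ω·-0.167 = -0.117
  β: GS value = (-8 - (-4)·-0.117) / (7) = -1.210;  β ← (1−ω)·0.000 + ω·-1.210 = -0.847

(-0.117, -0.847)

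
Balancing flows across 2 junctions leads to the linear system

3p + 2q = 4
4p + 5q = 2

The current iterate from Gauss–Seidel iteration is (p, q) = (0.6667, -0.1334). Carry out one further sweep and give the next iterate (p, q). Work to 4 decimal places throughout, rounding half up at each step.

(1.4223, -0.7378)

One sweep:
  p = (4 - (2)·-0.1334) / (3) = 1.4223
  q = (2 - (4)·1.4223) / (5) = -0.7378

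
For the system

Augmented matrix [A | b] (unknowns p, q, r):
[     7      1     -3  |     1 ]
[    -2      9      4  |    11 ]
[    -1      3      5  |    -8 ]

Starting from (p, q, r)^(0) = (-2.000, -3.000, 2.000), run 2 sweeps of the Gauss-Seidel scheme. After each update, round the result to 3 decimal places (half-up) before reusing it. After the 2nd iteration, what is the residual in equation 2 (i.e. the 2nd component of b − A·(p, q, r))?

Iteration 1:
  p = (1 - (1)·-3.000 - (-3)·2.000) / (7) = 1.429
  q = (11 - (-2)·1.429 - (4)·2.000) / (9) = 0.651
  r = (-8 - (-1)·1.429 - (3)·0.651) / (5) = -1.705
Iteration 2:
  p = (1 - (1)·0.651 - (-3)·-1.705) / (7) = -0.681
  q = (11 - (-2)·-0.681 - (4)·-1.705) / (9) = 1.829
  r = (-8 - (-1)·-0.681 - (3)·1.829) / (5) = -2.834
Residual b − A·x = (-4.564, 4.513, 0.002)

4.513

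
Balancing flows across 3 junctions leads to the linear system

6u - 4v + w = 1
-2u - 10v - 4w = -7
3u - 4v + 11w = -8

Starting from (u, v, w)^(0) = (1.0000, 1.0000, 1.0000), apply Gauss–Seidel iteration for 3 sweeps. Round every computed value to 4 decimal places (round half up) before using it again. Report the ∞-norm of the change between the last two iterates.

0.4669

Iteration 1:
  u = (1 - (-4)·1.0000 - (1)·1.0000) / (6) = 0.6667
  v = (-7 - (-2)·0.6667 - (-4)·1.0000) / (-10) = 0.1667
  w = (-8 - (3)·0.6667 - (-4)·0.1667) / (11) = -0.8485
Iteration 2:
  u = (1 - (-4)·0.1667 - (1)·-0.8485) / (6) = 0.4192
  v = (-7 - (-2)·0.4192 - (-4)·-0.8485) / (-10) = 0.9556
  w = (-8 - (3)·0.4192 - (-4)·0.9556) / (11) = -0.4941
Iteration 3:
  u = (1 - (-4)·0.9556 - (1)·-0.4941) / (6) = 0.8861
  v = (-7 - (-2)·0.8861 - (-4)·-0.4941) / (-10) = 0.7204
  w = (-8 - (3)·0.8861 - (-4)·0.7204) / (11) = -0.7070
Change: (0.4669, -0.2352, -0.2129) → max |·| = 0.4669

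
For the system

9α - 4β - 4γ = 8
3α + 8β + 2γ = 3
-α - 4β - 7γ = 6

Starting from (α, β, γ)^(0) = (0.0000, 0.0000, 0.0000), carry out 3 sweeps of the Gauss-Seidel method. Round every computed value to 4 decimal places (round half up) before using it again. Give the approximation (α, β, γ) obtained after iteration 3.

(0.5654, 0.4586, -1.2000)

Iteration 1:
  α = (8 - (-4)·0.0000 - (-4)·0.0000) / (9) = 0.8889
  β = (3 - (3)·0.8889 - (2)·0.0000) / (8) = 0.0417
  γ = (6 - (-1)·0.8889 - (-4)·0.0417) / (-7) = -1.0080
Iteration 2:
  α = (8 - (-4)·0.0417 - (-4)·-1.0080) / (9) = 0.4594
  β = (3 - (3)·0.4594 - (2)·-1.0080) / (8) = 0.4547
  γ = (6 - (-1)·0.4594 - (-4)·0.4547) / (-7) = -1.1826
Iteration 3:
  α = (8 - (-4)·0.4547 - (-4)·-1.1826) / (9) = 0.5654
  β = (3 - (3)·0.5654 - (2)·-1.1826) / (8) = 0.4586
  γ = (6 - (-1)·0.5654 - (-4)·0.4586) / (-7) = -1.2000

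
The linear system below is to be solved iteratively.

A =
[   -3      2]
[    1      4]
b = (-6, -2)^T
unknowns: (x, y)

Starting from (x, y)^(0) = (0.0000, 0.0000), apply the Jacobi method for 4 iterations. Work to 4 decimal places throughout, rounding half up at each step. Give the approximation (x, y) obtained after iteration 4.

Iteration 1:
  x = (-6 - (2)·0.0000) / (-3) = 2.0000
  y = (-2 - (1)·0.0000) / (4) = -0.5000
Iteration 2:
  x = (-6 - (2)·-0.5000) / (-3) = 1.6667
  y = (-2 - (1)·2.0000) / (4) = -1.0000
Iteration 3:
  x = (-6 - (2)·-1.0000) / (-3) = 1.3333
  y = (-2 - (1)·1.6667) / (4) = -0.9167
Iteration 4:
  x = (-6 - (2)·-0.9167) / (-3) = 1.3889
  y = (-2 - (1)·1.3333) / (4) = -0.8333

(1.3889, -0.8333)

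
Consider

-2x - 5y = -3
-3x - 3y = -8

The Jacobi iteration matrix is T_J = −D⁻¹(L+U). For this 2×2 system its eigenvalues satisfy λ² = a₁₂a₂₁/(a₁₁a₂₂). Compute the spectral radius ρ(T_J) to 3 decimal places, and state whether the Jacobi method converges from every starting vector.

1.581

a₁₂a₂₁/(a₁₁a₂₂) = (-5)·(-3) / ((-2)·(-3)) = 2.500000
ρ = √|2.500000| = √2.500000 = 1.581
ρ > 1, so Jacobi diverges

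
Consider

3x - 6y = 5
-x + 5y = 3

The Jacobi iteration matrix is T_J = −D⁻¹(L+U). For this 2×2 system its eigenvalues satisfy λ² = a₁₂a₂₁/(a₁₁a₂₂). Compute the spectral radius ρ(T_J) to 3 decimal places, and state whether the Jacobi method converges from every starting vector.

a₁₂a₂₁/(a₁₁a₂₂) = (-6)·(-1) / ((3)·(5)) = 0.400000
ρ = √|0.400000| = √0.400000 = 0.632
ρ < 1, so Jacobi converges

0.632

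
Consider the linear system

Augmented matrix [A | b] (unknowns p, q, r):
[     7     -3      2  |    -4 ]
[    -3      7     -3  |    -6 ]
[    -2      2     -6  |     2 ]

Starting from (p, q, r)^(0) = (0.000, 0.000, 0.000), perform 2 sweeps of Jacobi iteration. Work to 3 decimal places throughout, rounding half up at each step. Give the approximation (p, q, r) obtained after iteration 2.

Iteration 1:
  p = (-4 - (-3)·0.000 - (2)·0.000) / (7) = -0.571
  q = (-6 - (-3)·0.000 - (-3)·0.000) / (7) = -0.857
  r = (2 - (-2)·0.000 - (2)·0.000) / (-6) = -0.333
Iteration 2:
  p = (-4 - (-3)·-0.857 - (2)·-0.333) / (7) = -0.844
  q = (-6 - (-3)·-0.571 - (-3)·-0.333) / (7) = -1.245
  r = (2 - (-2)·-0.571 - (2)·-0.857) / (-6) = -0.429

(-0.844, -1.245, -0.429)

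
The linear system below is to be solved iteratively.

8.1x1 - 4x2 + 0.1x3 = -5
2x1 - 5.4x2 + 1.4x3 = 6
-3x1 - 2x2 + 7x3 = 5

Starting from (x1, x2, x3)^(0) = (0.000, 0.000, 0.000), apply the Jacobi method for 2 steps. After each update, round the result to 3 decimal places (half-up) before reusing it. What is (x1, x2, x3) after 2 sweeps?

Iteration 1:
  x1 = (-5 - (-4)·0.000 - (0.1)·0.000) / (8.1) = -0.617
  x2 = (6 - (2)·0.000 - (1.4)·0.000) / (-5.4) = -1.111
  x3 = (5 - (-3)·0.000 - (-2)·0.000) / (7) = 0.714
Iteration 2:
  x1 = (-5 - (-4)·-1.111 - (0.1)·0.714) / (8.1) = -1.175
  x2 = (6 - (2)·-0.617 - (1.4)·0.714) / (-5.4) = -1.155
  x3 = (5 - (-3)·-0.617 - (-2)·-1.111) / (7) = 0.132

(-1.175, -1.155, 0.132)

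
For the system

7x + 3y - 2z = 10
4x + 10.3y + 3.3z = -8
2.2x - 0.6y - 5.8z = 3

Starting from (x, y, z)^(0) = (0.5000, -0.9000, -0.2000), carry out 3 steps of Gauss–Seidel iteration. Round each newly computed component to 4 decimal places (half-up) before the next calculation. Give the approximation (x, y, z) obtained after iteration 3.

(2.2839, -1.8104, 0.5363)

Iteration 1:
  x = (10 - (3)·-0.9000 - (-2)·-0.2000) / (7) = 1.7571
  y = (-8 - (4)·1.7571 - (3.3)·-0.2000) / (10.3) = -1.3950
  z = (3 - (2.2)·1.7571 - (-0.6)·-1.3950) / (-5.8) = 0.2936
Iteration 2:
  x = (10 - (3)·-1.3950 - (-2)·0.2936) / (7) = 2.1103
  y = (-8 - (4)·2.1103 - (3.3)·0.2936) / (10.3) = -1.6903
  z = (3 - (2.2)·2.1103 - (-0.6)·-1.6903) / (-5.8) = 0.4581
Iteration 3:
  x = (10 - (3)·-1.6903 - (-2)·0.4581) / (7) = 2.2839
  y = (-8 - (4)·2.2839 - (3.3)·0.4581) / (10.3) = -1.8104
  z = (3 - (2.2)·2.2839 - (-0.6)·-1.8104) / (-5.8) = 0.5363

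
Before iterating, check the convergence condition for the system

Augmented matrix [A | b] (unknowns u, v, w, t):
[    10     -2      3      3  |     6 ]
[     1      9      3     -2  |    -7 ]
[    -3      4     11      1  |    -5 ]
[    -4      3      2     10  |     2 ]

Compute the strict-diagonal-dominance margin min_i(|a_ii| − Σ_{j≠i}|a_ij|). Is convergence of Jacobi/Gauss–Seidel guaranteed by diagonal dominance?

row 1: |10| − (2+3+3) = 2
row 2: |9| − (1+3+2) = 3
row 3: |11| − (3+4+1) = 3
row 4: |10| − (4+3+2) = 1
minimum over rows = 1 → strictly diagonally dominant (convergence guaranteed)

1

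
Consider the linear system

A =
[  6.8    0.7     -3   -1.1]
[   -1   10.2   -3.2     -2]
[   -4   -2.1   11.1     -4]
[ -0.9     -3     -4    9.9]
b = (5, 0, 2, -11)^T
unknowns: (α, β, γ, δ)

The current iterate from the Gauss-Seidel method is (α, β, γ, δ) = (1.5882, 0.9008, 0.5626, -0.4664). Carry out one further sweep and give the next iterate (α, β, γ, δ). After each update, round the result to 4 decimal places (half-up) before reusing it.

(0.8153, 0.1650, 0.3371, -0.8508)

One sweep:
  α = (5 - (0.7)·0.9008 - (-3)·0.5626 - (-1.1)·-0.4664) / (6.8) = 0.8153
  β = (0 - (-1)·0.8153 - (-3.2)·0.5626 - (-2)·-0.4664) / (10.2) = 0.1650
  γ = (2 - (-4)·0.8153 - (-2.1)·0.1650 - (-4)·-0.4664) / (11.1) = 0.3371
  δ = (-11 - (-0.9)·0.8153 - (-3)·0.1650 - (-4)·0.3371) / (9.9) = -0.8508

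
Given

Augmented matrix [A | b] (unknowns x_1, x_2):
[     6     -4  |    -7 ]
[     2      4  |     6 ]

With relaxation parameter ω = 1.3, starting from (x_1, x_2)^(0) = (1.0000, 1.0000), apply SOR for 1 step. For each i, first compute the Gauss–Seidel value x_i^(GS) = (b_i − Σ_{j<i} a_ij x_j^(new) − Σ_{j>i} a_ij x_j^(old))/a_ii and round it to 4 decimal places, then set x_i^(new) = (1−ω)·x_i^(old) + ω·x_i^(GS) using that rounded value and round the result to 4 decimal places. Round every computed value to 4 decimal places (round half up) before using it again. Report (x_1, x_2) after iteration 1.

Iteration 1:
  x_1: GS value = (-7 - (-4)·1.0000) / (6) = -0.5000;  x_1 ← (1−ω)·1.0000 + ω·-0.5000 = -0.9500
  x_2: GS value = (6 - (2)·-0.9500) / (4) = 1.9750;  x_2 ← (1−ω)·1.0000 + ω·1.9750 = 2.2675

(-0.9500, 2.2675)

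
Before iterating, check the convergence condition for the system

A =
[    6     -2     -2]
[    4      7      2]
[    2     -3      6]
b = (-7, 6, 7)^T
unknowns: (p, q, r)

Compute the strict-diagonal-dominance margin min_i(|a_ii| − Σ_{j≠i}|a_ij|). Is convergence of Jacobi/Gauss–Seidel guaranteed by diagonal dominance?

1

row 1: |6| − (2+2) = 2
row 2: |7| − (4+2) = 1
row 3: |6| − (2+3) = 1
minimum over rows = 1 → strictly diagonally dominant (convergence guaranteed)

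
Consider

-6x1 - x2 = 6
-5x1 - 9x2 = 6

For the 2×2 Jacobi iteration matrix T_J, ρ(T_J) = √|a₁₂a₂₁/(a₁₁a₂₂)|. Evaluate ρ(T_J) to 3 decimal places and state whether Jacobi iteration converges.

0.304

a₁₂a₂₁/(a₁₁a₂₂) = (-1)·(-5) / ((-6)·(-9)) = 0.092593
ρ = √|0.092593| = √0.092593 = 0.304
ρ < 1, so Jacobi converges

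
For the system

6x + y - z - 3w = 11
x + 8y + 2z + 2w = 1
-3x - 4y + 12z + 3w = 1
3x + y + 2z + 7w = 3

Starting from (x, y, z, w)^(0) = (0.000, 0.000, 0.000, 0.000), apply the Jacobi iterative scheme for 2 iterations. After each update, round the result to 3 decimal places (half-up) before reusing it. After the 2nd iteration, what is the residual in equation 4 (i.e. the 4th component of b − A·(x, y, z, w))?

-1.050

Iteration 1:
  x = (11 - (1)·0.000 - (-1)·0.000 - (-3)·0.000) / (6) = 1.833
  y = (1 - (1)·0.000 - (2)·0.000 - (2)·0.000) / (8) = 0.125
  z = (1 - (-3)·0.000 - (-4)·0.000 - (3)·0.000) / (12) = 0.083
  w = (3 - (3)·0.000 - (1)·0.000 - (2)·0.000) / (7) = 0.429
Iteration 2:
  x = (11 - (1)·0.125 - (-1)·0.083 - (-3)·0.429) / (6) = 2.041
  y = (1 - (1)·1.833 - (2)·0.083 - (2)·0.429) / (8) = -0.232
  z = (1 - (-3)·1.833 - (-4)·0.125 - (3)·0.429) / (12) = 0.476
  w = (3 - (3)·1.833 - (1)·0.125 - (2)·0.083) / (7) = -0.399
Residual b − A·x = (-1.735, 0.661, 1.680, -1.050)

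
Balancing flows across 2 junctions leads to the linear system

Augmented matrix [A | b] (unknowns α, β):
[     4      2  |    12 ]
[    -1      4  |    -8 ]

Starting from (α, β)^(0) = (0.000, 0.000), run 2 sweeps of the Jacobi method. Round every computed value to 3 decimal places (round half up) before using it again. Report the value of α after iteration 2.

4.000

Iteration 1:
  α = (12 - (2)·0.000) / (4) = 3.000
  β = (-8 - (-1)·0.000) / (4) = -2.000
Iteration 2:
  α = (12 - (2)·-2.000) / (4) = 4.000
  β = (-8 - (-1)·3.000) / (4) = -1.250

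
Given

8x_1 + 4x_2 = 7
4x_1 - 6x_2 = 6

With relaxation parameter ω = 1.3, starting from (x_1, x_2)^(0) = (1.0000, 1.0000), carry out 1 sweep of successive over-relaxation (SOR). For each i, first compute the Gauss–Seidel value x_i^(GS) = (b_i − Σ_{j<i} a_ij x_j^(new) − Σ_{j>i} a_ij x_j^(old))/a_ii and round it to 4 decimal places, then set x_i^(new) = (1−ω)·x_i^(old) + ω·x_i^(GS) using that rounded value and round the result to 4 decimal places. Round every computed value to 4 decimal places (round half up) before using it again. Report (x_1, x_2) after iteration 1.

(0.1875, -1.4375)

Iteration 1:
  x_1: GS value = (7 - (4)·1.0000) / (8) = 0.3750;  x_1 ← (1−ω)·1.0000 + ω·0.3750 = 0.1875
  x_2: GS value = (6 - (4)·0.1875) / (-6) = -0.8750;  x_2 ← (1−ω)·1.0000 + ω·-0.8750 = -1.4375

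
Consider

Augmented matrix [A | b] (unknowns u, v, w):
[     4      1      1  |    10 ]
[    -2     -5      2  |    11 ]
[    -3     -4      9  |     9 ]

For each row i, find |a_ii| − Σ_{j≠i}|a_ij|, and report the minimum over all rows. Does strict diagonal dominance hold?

1

row 1: |4| − (1+1) = 2
row 2: |-5| − (2+2) = 1
row 3: |9| − (3+4) = 2
minimum over rows = 1 → strictly diagonally dominant (convergence guaranteed)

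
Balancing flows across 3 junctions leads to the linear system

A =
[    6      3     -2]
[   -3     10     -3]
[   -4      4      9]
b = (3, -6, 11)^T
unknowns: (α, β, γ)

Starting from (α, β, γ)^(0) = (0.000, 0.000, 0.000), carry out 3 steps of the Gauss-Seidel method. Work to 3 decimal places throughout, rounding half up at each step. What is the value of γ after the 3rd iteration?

1.552

Iteration 1:
  α = (3 - (3)·0.000 - (-2)·0.000) / (6) = 0.500
  β = (-6 - (-3)·0.500 - (-3)·0.000) / (10) = -0.450
  γ = (11 - (-4)·0.500 - (4)·-0.450) / (9) = 1.644
Iteration 2:
  α = (3 - (3)·-0.450 - (-2)·1.644) / (6) = 1.273
  β = (-6 - (-3)·1.273 - (-3)·1.644) / (10) = 0.275
  γ = (11 - (-4)·1.273 - (4)·0.275) / (9) = 1.666
Iteration 3:
  α = (3 - (3)·0.275 - (-2)·1.666) / (6) = 0.918
  β = (-6 - (-3)·0.918 - (-3)·1.666) / (10) = 0.175
  γ = (11 - (-4)·0.918 - (4)·0.175) / (9) = 1.552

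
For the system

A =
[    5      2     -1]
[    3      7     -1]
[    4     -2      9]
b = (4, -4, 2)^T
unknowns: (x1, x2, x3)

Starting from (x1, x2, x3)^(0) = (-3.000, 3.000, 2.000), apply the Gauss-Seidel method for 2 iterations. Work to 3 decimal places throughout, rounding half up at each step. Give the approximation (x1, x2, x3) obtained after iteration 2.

(0.946, -0.954, -0.410)

Iteration 1:
  x1 = (4 - (2)·3.000 - (-1)·2.000) / (5) = 0.000
  x2 = (-4 - (3)·0.000 - (-1)·2.000) / (7) = -0.286
  x3 = (2 - (4)·0.000 - (-2)·-0.286) / (9) = 0.159
Iteration 2:
  x1 = (4 - (2)·-0.286 - (-1)·0.159) / (5) = 0.946
  x2 = (-4 - (3)·0.946 - (-1)·0.159) / (7) = -0.954
  x3 = (2 - (4)·0.946 - (-2)·-0.954) / (9) = -0.410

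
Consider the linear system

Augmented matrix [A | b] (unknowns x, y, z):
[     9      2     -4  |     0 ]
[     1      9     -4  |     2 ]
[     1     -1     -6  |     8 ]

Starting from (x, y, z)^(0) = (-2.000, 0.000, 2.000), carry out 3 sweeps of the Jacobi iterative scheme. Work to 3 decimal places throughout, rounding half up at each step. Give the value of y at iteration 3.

Iteration 1:
  x = (0 - (2)·0.000 - (-4)·2.000) / (9) = 0.889
  y = (2 - (1)·-2.000 - (-4)·2.000) / (9) = 1.333
  z = (8 - (1)·-2.000 - (-1)·0.000) / (-6) = -1.667
Iteration 2:
  x = (0 - (2)·1.333 - (-4)·-1.667) / (9) = -1.037
  y = (2 - (1)·0.889 - (-4)·-1.667) / (9) = -0.617
  z = (8 - (1)·0.889 - (-1)·1.333) / (-6) = -1.407
Iteration 3:
  x = (0 - (2)·-0.617 - (-4)·-1.407) / (9) = -0.488
  y = (2 - (1)·-1.037 - (-4)·-1.407) / (9) = -0.288
  z = (8 - (1)·-1.037 - (-1)·-0.617) / (-6) = -1.403

-0.288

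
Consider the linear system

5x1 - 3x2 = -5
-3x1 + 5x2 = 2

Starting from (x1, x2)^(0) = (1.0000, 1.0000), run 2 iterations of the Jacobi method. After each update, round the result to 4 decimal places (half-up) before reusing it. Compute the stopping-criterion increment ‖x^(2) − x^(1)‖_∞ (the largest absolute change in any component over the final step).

Iteration 1:
  x1 = (-5 - (-3)·1.0000) / (5) = -0.4000
  x2 = (2 - (-3)·1.0000) / (5) = 1.0000
Iteration 2:
  x1 = (-5 - (-3)·1.0000) / (5) = -0.4000
  x2 = (2 - (-3)·-0.4000) / (5) = 0.1600
Change: (0.0000, -0.8400) → max |·| = 0.8400

0.8400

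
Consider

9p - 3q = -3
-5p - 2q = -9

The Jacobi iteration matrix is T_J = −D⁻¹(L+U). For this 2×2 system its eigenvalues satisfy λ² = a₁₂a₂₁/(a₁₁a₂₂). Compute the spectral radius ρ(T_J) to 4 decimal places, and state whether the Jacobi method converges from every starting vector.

0.9129

a₁₂a₂₁/(a₁₁a₂₂) = (-3)·(-5) / ((9)·(-2)) = -0.833333
ρ = √|-0.833333| = √0.833333 = 0.9129
ρ < 1, so Jacobi converges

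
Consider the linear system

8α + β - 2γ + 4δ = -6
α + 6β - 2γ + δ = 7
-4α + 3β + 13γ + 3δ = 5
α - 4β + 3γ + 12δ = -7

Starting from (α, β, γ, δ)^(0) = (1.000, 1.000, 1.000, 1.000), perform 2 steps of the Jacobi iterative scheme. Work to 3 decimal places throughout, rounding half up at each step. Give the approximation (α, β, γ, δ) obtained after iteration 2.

(-0.547, 1.528, -0.096, -0.158)

Iteration 1:
  α = (-6 - (1)·1.000 - (-2)·1.000 - (4)·1.000) / (8) = -1.125
  β = (7 - (1)·1.000 - (-2)·1.000 - (1)·1.000) / (6) = 1.167
  γ = (5 - (-4)·1.000 - (3)·1.000 - (3)·1.000) / (13) = 0.231
  δ = (-7 - (1)·1.000 - (-4)·1.000 - (3)·1.000) / (12) = -0.583
Iteration 2:
  α = (-6 - (1)·1.167 - (-2)·0.231 - (4)·-0.583) / (8) = -0.547
  β = (7 - (1)·-1.125 - (-2)·0.231 - (1)·-0.583) / (6) = 1.528
  γ = (5 - (-4)·-1.125 - (3)·1.167 - (3)·-0.583) / (13) = -0.096
  δ = (-7 - (1)·-1.125 - (-4)·1.167 - (3)·0.231) / (12) = -0.158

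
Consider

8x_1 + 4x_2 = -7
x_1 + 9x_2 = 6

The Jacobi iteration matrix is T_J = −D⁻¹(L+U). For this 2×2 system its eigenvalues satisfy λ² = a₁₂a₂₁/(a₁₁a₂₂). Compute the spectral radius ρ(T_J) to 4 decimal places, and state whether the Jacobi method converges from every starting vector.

0.2357

a₁₂a₂₁/(a₁₁a₂₂) = (4)·(1) / ((8)·(9)) = 0.055556
ρ = √|0.055556| = √0.055556 = 0.2357
ρ < 1, so Jacobi converges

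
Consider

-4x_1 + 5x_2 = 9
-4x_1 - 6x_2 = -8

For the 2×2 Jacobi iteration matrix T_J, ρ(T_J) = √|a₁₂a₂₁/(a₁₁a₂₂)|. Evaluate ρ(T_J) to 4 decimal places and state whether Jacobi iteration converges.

a₁₂a₂₁/(a₁₁a₂₂) = (5)·(-4) / ((-4)·(-6)) = -0.833333
ρ = √|-0.833333| = √0.833333 = 0.9129
ρ < 1, so Jacobi converges

0.9129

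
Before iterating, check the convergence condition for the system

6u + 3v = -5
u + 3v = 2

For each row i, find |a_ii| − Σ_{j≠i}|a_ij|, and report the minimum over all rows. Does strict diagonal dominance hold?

2

row 1: |6| − (3) = 3
row 2: |3| − (1) = 2
minimum over rows = 2 → strictly diagonally dominant (convergence guaranteed)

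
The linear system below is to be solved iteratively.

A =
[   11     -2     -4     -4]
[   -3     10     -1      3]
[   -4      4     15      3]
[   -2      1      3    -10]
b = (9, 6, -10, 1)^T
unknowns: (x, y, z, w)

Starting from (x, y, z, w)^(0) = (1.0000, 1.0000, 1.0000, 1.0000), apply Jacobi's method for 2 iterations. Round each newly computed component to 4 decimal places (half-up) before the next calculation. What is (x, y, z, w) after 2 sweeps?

(0.6667, 1.0015, -0.4127, -0.6355)

Iteration 1:
  x = (9 - (-2)·1.0000 - (-4)·1.0000 - (-4)·1.0000) / (11) = 1.7273
  y = (6 - (-3)·1.0000 - (-1)·1.0000 - (3)·1.0000) / (10) = 0.7000
  z = (-10 - (-4)·1.0000 - (4)·1.0000 - (3)·1.0000) / (15) = -0.8667
  w = (1 - (-2)·1.0000 - (1)·1.0000 - (3)·1.0000) / (-10) = 0.1000
Iteration 2:
  x = (9 - (-2)·0.7000 - (-4)·-0.8667 - (-4)·0.1000) / (11) = 0.6667
  y = (6 - (-3)·1.7273 - (-1)·-0.8667 - (3)·0.1000) / (10) = 1.0015
  z = (-10 - (-4)·1.7273 - (4)·0.7000 - (3)·0.1000) / (15) = -0.4127
  w = (1 - (-2)·1.7273 - (1)·0.7000 - (3)·-0.8667) / (-10) = -0.6355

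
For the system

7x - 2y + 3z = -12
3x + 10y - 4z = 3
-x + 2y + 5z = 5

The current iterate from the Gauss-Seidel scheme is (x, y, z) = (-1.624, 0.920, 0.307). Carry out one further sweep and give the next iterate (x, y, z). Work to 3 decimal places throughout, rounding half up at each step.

One sweep:
  x = (-12 - (-2)·0.920 - (3)·0.307) / (7) = -1.583
  y = (3 - (3)·-1.583 - (-4)·0.307) / (10) = 0.898
  z = (5 - (-1)·-1.583 - (2)·0.898) / (5) = 0.324

(-1.583, 0.898, 0.324)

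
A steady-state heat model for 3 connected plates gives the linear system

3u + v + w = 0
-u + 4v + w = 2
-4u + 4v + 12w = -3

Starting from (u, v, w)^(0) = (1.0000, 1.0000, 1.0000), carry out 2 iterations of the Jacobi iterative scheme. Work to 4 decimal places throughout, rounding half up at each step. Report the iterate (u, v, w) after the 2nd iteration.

(-0.0833, 0.3958, -0.6389)

Iteration 1:
  u = (0 - (1)·1.0000 - (1)·1.0000) / (3) = -0.6667
  v = (2 - (-1)·1.0000 - (1)·1.0000) / (4) = 0.5000
  w = (-3 - (-4)·1.0000 - (4)·1.0000) / (12) = -0.2500
Iteration 2:
  u = (0 - (1)·0.5000 - (1)·-0.2500) / (3) = -0.0833
  v = (2 - (-1)·-0.6667 - (1)·-0.2500) / (4) = 0.3958
  w = (-3 - (-4)·-0.6667 - (4)·0.5000) / (12) = -0.6389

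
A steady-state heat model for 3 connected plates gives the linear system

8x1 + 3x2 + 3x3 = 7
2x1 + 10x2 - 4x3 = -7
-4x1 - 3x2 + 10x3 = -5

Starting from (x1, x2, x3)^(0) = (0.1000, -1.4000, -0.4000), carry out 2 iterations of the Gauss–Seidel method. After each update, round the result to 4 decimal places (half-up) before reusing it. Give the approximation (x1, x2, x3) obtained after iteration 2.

(1.4004, -1.0725, -0.2616)

Iteration 1:
  x1 = (7 - (3)·-1.4000 - (3)·-0.4000) / (8) = 1.5500
  x2 = (-7 - (2)·1.5500 - (-4)·-0.4000) / (10) = -1.1700
  x3 = (-5 - (-4)·1.5500 - (-3)·-1.1700) / (10) = -0.2310
Iteration 2:
  x1 = (7 - (3)·-1.1700 - (3)·-0.2310) / (8) = 1.4004
  x2 = (-7 - (2)·1.4004 - (-4)·-0.2310) / (10) = -1.0725
  x3 = (-5 - (-4)·1.4004 - (-3)·-1.0725) / (10) = -0.2616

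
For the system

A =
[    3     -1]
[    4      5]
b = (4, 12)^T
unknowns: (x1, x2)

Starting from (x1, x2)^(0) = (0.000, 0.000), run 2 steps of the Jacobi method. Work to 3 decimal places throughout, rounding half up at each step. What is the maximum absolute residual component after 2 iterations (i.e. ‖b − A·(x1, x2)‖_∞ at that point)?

3.202

Iteration 1:
  x1 = (4 - (-1)·0.000) / (3) = 1.333
  x2 = (12 - (4)·0.000) / (5) = 2.400
Iteration 2:
  x1 = (4 - (-1)·2.400) / (3) = 2.133
  x2 = (12 - (4)·1.333) / (5) = 1.334
Residual b − A·x = (-1.065, -3.202); ∞-norm = 3.202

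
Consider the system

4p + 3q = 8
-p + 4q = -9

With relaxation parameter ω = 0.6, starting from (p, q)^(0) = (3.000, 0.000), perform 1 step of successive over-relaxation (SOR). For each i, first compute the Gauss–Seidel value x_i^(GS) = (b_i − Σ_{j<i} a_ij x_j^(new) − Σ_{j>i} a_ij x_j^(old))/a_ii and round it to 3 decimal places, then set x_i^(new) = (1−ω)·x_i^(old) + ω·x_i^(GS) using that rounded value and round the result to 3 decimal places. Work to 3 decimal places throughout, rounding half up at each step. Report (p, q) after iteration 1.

Iteration 1:
  p: GS value = (8 - (3)·0.000) / (4) = 2.000;  p ← (1−ω)·3.000 + ω·2.000 = 2.400
  q: GS value = (-9 - (-1)·2.400) / (4) = -1.650;  q ← (1−ω)·0.000 + ω·-1.650 = -0.990

(2.400, -0.990)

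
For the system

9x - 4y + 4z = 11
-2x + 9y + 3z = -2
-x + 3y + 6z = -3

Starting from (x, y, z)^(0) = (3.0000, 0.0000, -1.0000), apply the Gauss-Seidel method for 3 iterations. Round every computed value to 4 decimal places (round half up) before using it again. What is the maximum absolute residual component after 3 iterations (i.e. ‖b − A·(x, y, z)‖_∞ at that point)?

Iteration 1:
  x = (11 - (-4)·0.0000 - (4)·-1.0000) / (9) = 1.6667
  y = (-2 - (-2)·1.6667 - (3)·-1.0000) / (9) = 0.4815
  z = (-3 - (-1)·1.6667 - (3)·0.4815) / (6) = -0.4630
Iteration 2:
  x = (11 - (-4)·0.4815 - (4)·-0.4630) / (9) = 1.6420
  y = (-2 - (-2)·1.6420 - (3)·-0.4630) / (9) = 0.2970
  z = (-3 - (-1)·1.6420 - (3)·0.2970) / (6) = -0.3748
Iteration 3:
  x = (11 - (-4)·0.2970 - (4)·-0.3748) / (9) = 1.5208
  y = (-2 - (-2)·1.5208 - (3)·-0.3748) / (9) = 0.2407
  z = (-3 - (-1)·1.5208 - (3)·0.2407) / (6) = -0.3669
Residual b − A·x = (-0.2568, -0.0240, 0.0001); ∞-norm = 0.2568

0.2568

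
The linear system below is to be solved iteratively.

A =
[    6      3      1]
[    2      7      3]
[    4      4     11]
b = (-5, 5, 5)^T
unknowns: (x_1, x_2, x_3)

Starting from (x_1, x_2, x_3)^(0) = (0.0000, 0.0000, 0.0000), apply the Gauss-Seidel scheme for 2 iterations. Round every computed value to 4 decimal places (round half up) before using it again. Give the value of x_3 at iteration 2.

Iteration 1:
  x_1 = (-5 - (3)·0.0000 - (1)·0.0000) / (6) = -0.8333
  x_2 = (5 - (2)·-0.8333 - (3)·0.0000) / (7) = 0.9524
  x_3 = (5 - (4)·-0.8333 - (4)·0.9524) / (11) = 0.4112
Iteration 2:
  x_1 = (-5 - (3)·0.9524 - (1)·0.4112) / (6) = -1.3781
  x_2 = (5 - (2)·-1.3781 - (3)·0.4112) / (7) = 0.9318
  x_3 = (5 - (4)·-1.3781 - (4)·0.9318) / (11) = 0.6168

0.6168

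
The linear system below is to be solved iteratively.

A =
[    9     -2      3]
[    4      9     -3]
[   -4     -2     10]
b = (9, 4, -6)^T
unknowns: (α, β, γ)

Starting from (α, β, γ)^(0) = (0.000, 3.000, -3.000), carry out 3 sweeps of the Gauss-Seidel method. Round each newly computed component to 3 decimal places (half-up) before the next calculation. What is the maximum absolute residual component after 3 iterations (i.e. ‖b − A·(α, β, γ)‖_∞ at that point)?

Iteration 1:
  α = (9 - (-2)·3.000 - (3)·-3.000) / (9) = 2.667
  β = (4 - (4)·2.667 - (-3)·-3.000) / (9) = -1.741
  γ = (-6 - (-4)·2.667 - (-2)·-1.741) / (10) = 0.119
Iteration 2:
  α = (9 - (-2)·-1.741 - (3)·0.119) / (9) = 0.573
  β = (4 - (4)·0.573 - (-3)·0.119) / (9) = 0.229
  γ = (-6 - (-4)·0.573 - (-2)·0.229) / (10) = -0.325
Iteration 3:
  α = (9 - (-2)·0.229 - (3)·-0.325) / (9) = 1.159
  β = (4 - (4)·1.159 - (-3)·-0.325) / (9) = -0.179
  γ = (-6 - (-4)·1.159 - (-2)·-0.179) / (10) = -0.172
Residual b − A·x = (-1.273, 0.459, -0.002); ∞-norm = 1.273

1.273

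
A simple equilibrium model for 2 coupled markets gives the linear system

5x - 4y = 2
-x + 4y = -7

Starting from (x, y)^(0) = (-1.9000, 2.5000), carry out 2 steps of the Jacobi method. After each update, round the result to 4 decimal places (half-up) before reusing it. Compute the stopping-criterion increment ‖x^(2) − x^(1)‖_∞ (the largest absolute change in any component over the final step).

3.7800

Iteration 1:
  x = (2 - (-4)·2.5000) / (5) = 2.4000
  y = (-7 - (-1)·-1.9000) / (4) = -2.2250
Iteration 2:
  x = (2 - (-4)·-2.2250) / (5) = -1.3800
  y = (-7 - (-1)·2.4000) / (4) = -1.1500
Change: (-3.7800, 1.0750) → max |·| = 3.7800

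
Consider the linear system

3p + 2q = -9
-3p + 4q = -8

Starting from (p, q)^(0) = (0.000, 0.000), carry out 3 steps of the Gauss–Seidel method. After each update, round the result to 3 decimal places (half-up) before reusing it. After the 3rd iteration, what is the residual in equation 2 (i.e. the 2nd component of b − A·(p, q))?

-0.001

Iteration 1:
  p = (-9 - (2)·0.000) / (3) = -3.000
  q = (-8 - (-3)·-3.000) / (4) = -4.250
Iteration 2:
  p = (-9 - (2)·-4.250) / (3) = -0.167
  q = (-8 - (-3)·-0.167) / (4) = -2.125
Iteration 3:
  p = (-9 - (2)·-2.125) / (3) = -1.583
  q = (-8 - (-3)·-1.583) / (4) = -3.187
Residual b − A·x = (2.123, -0.001)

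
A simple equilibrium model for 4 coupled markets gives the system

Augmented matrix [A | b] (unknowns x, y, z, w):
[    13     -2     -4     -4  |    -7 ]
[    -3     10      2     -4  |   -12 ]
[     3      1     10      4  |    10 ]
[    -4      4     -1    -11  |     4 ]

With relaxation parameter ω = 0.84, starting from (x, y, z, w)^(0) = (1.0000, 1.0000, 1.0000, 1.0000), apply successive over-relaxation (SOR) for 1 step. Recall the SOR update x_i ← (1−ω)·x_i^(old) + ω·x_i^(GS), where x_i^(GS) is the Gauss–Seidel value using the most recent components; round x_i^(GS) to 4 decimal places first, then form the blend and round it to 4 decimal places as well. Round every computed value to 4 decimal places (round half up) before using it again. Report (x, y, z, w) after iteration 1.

Iteration 1:
  x: GS value = (-7 - (-2)·1.0000 - (-4)·1.0000 - (-4)·1.0000) / (13) = 0.2308;  x ← (1−ω)·1.0000 + ω·0.2308 = 0.3539
  y: GS value = (-12 - (-3)·0.3539 - (2)·1.0000 - (-4)·1.0000) / (10) = -0.8938;  y ← (1−ω)·1.0000 + ω·-0.8938 = -0.5908
  z: GS value = (10 - (3)·0.3539 - (1)·-0.5908 - (4)·1.0000) / (10) = 0.5529;  z ← (1−ω)·1.0000 + ω·0.5529 = 0.6244
  w: GS value = (4 - (-4)·0.3539 - (4)·-0.5908 - (-1)·0.6244) / (-11) = -0.7639;  w ← (1−ω)·1.0000 + ω·-0.7639 = -0.4817

(0.3539, -0.5908, 0.6244, -0.4817)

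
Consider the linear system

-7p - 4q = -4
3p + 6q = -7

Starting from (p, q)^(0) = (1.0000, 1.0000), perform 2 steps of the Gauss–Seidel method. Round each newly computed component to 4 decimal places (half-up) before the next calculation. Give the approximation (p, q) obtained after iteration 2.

Iteration 1:
  p = (-4 - (-4)·1.0000) / (-7) = 0.0000
  q = (-7 - (3)·0.0000) / (6) = -1.1667
Iteration 2:
  p = (-4 - (-4)·-1.1667) / (-7) = 1.2381
  q = (-7 - (3)·1.2381) / (6) = -1.7857

(1.2381, -1.7857)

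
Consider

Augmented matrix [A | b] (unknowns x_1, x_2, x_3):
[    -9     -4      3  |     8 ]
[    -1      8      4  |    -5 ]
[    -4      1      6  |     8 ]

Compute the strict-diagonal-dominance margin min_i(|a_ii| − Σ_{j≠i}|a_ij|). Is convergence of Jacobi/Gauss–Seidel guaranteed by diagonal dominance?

1

row 1: |-9| − (4+3) = 2
row 2: |8| − (1+4) = 3
row 3: |6| − (4+1) = 1
minimum over rows = 1 → strictly diagonally dominant (convergence guaranteed)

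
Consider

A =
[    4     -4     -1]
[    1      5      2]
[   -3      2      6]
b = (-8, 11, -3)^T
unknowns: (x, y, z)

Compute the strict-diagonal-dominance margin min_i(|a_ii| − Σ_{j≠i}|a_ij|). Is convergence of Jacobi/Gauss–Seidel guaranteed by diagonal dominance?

row 1: |4| − (4+1) = -1
row 2: |5| − (1+2) = 2
row 3: |6| − (3+2) = 1
minimum over rows = -1 → not strictly diagonally dominant

-1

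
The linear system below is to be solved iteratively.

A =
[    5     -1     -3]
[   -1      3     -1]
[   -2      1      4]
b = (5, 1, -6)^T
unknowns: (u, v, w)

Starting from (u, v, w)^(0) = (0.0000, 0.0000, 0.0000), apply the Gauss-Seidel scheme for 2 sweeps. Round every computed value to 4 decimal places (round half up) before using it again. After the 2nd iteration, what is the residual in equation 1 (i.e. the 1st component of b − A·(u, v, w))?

-0.9944

Iteration 1:
  u = (5 - (-1)·0.0000 - (-3)·0.0000) / (5) = 1.0000
  v = (1 - (-1)·1.0000 - (-1)·0.0000) / (3) = 0.6667
  w = (-6 - (-2)·1.0000 - (1)·0.6667) / (4) = -1.1667
Iteration 2:
  u = (5 - (-1)·0.6667 - (-3)·-1.1667) / (5) = 0.4333
  v = (1 - (-1)·0.4333 - (-1)·-1.1667) / (3) = 0.0889
  w = (-6 - (-2)·0.4333 - (1)·0.0889) / (4) = -1.3056
Residual b − A·x = (-0.9944, -0.1390, 0.0001)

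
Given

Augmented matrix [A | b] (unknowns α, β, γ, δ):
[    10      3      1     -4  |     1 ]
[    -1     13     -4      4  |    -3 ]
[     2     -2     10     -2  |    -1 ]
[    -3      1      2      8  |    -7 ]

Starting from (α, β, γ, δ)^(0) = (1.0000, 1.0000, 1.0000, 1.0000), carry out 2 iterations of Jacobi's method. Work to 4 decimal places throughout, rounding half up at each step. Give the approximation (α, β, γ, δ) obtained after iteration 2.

(-0.2139, 0.0769, -0.3258, -0.8433)

Iteration 1:
  α = (1 - (3)·1.0000 - (1)·1.0000 - (-4)·1.0000) / (10) = 0.1000
  β = (-3 - (-1)·1.0000 - (-4)·1.0000 - (4)·1.0000) / (13) = -0.1538
  γ = (-1 - (2)·1.0000 - (-2)·1.0000 - (-2)·1.0000) / (10) = 0.1000
  δ = (-7 - (-3)·1.0000 - (1)·1.0000 - (2)·1.0000) / (8) = -0.8750
Iteration 2:
  α = (1 - (3)·-0.1538 - (1)·0.1000 - (-4)·-0.8750) / (10) = -0.2139
  β = (-3 - (-1)·0.1000 - (-4)·0.1000 - (4)·-0.8750) / (13) = 0.0769
  γ = (-1 - (2)·0.1000 - (-2)·-0.1538 - (-2)·-0.8750) / (10) = -0.3258
  δ = (-7 - (-3)·0.1000 - (1)·-0.1538 - (2)·0.1000) / (8) = -0.8433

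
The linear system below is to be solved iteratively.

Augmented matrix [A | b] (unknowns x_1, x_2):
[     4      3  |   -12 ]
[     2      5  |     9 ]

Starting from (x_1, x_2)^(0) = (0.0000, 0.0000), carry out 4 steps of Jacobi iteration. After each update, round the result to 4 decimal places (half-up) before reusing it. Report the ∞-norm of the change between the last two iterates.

Iteration 1:
  x_1 = (-12 - (3)·0.0000) / (4) = -3.0000
  x_2 = (9 - (2)·0.0000) / (5) = 1.8000
Iteration 2:
  x_1 = (-12 - (3)·1.8000) / (4) = -4.3500
  x_2 = (9 - (2)·-3.0000) / (5) = 3.0000
Iteration 3:
  x_1 = (-12 - (3)·3.0000) / (4) = -5.2500
  x_2 = (9 - (2)·-4.3500) / (5) = 3.5400
Iteration 4:
  x_1 = (-12 - (3)·3.5400) / (4) = -5.6550
  x_2 = (9 - (2)·-5.2500) / (5) = 3.9000
Change: (-0.4050, 0.3600) → max |·| = 0.4050

0.4050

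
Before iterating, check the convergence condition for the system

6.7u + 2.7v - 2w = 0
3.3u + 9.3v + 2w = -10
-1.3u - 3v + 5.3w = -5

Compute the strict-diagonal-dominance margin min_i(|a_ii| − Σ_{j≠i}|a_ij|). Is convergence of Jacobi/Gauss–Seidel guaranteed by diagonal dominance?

1

row 1: |6.7| − (2.7+2) = 2
row 2: |9.3| − (3.3+2) = 4
row 3: |5.3| − (1.3+3) = 1
minimum over rows = 1 → strictly diagonally dominant (convergence guaranteed)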